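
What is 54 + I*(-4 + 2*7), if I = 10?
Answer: 154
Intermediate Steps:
54 + I*(-4 + 2*7) = 54 + 10*(-4 + 2*7) = 54 + 10*(-4 + 14) = 54 + 10*10 = 54 + 100 = 154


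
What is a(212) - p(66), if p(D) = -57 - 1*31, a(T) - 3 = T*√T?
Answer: 91 + 424*√53 ≈ 3177.8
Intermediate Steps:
a(T) = 3 + T^(3/2) (a(T) = 3 + T*√T = 3 + T^(3/2))
p(D) = -88 (p(D) = -57 - 31 = -88)
a(212) - p(66) = (3 + 212^(3/2)) - 1*(-88) = (3 + 424*√53) + 88 = 91 + 424*√53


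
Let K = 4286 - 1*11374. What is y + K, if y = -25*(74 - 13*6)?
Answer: -6988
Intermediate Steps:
y = 100 (y = -25*(74 - 78) = -25*(-4) = 100)
K = -7088 (K = 4286 - 11374 = -7088)
y + K = 100 - 7088 = -6988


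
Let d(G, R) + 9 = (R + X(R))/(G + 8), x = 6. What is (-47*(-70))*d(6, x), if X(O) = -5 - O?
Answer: -30785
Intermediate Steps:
d(G, R) = -9 - 5/(8 + G) (d(G, R) = -9 + (R + (-5 - R))/(G + 8) = -9 - 5/(8 + G))
(-47*(-70))*d(6, x) = (-47*(-70))*((-77 - 9*6)/(8 + 6)) = 3290*((-77 - 54)/14) = 3290*((1/14)*(-131)) = 3290*(-131/14) = -30785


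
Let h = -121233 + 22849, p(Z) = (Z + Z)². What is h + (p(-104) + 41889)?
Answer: -13231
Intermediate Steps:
p(Z) = 4*Z² (p(Z) = (2*Z)² = 4*Z²)
h = -98384
h + (p(-104) + 41889) = -98384 + (4*(-104)² + 41889) = -98384 + (4*10816 + 41889) = -98384 + (43264 + 41889) = -98384 + 85153 = -13231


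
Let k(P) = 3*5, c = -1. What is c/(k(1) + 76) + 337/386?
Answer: 30281/35126 ≈ 0.86207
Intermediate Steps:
k(P) = 15
c/(k(1) + 76) + 337/386 = -1/(15 + 76) + 337/386 = -1/91 + 337*(1/386) = -1*1/91 + 337/386 = -1/91 + 337/386 = 30281/35126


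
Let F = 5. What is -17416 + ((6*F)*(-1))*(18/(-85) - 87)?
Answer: -251594/17 ≈ -14800.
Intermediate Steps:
-17416 + ((6*F)*(-1))*(18/(-85) - 87) = -17416 + ((6*5)*(-1))*(18/(-85) - 87) = -17416 + (30*(-1))*(18*(-1/85) - 87) = -17416 - 30*(-18/85 - 87) = -17416 - 30*(-7413/85) = -17416 + 44478/17 = -251594/17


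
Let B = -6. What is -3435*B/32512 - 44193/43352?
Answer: -33957381/88091264 ≈ -0.38548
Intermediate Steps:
-3435*B/32512 - 44193/43352 = -3435*(-6)/32512 - 44193/43352 = 20610*(1/32512) - 44193*1/43352 = 10305/16256 - 44193/43352 = -33957381/88091264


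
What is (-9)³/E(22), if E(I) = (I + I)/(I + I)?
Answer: -729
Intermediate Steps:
E(I) = 1 (E(I) = (2*I)/((2*I)) = (2*I)*(1/(2*I)) = 1)
(-9)³/E(22) = (-9)³/1 = -729*1 = -729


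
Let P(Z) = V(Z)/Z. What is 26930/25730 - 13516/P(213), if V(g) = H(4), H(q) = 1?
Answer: -7407427591/2573 ≈ -2.8789e+6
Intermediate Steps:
V(g) = 1
P(Z) = 1/Z
26930/25730 - 13516/P(213) = 26930/25730 - 13516/(1/213) = 26930*(1/25730) - 13516/1/213 = 2693/2573 - 13516*213 = 2693/2573 - 2878908 = -7407427591/2573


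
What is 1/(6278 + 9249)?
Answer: 1/15527 ≈ 6.4404e-5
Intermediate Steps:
1/(6278 + 9249) = 1/15527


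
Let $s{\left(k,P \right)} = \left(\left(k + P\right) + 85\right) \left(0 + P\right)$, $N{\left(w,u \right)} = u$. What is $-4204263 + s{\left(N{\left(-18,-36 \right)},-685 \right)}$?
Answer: $-3768603$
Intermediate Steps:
$s{\left(k,P \right)} = P \left(85 + P + k\right)$ ($s{\left(k,P \right)} = \left(\left(P + k\right) + 85\right) P = \left(85 + P + k\right) P = P \left(85 + P + k\right)$)
$-4204263 + s{\left(N{\left(-18,-36 \right)},-685 \right)} = -4204263 - 685 \left(85 - 685 - 36\right) = -4204263 - -435660 = -4204263 + 435660 = -3768603$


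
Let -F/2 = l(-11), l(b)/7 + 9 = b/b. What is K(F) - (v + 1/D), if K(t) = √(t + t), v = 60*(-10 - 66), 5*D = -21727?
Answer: 99075125/21727 + 4*√14 ≈ 4575.0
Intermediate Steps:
D = -21727/5 (D = (⅕)*(-21727) = -21727/5 ≈ -4345.4)
l(b) = -56 (l(b) = -63 + 7*(b/b) = -63 + 7*1 = -63 + 7 = -56)
v = -4560 (v = 60*(-76) = -4560)
F = 112 (F = -2*(-56) = 112)
K(t) = √2*√t (K(t) = √(2*t) = √2*√t)
K(F) - (v + 1/D) = √2*√112 - (-4560 + 1/(-21727/5)) = √2*(4*√7) - (-4560 - 5/21727) = 4*√14 - 1*(-99075125/21727) = 4*√14 + 99075125/21727 = 99075125/21727 + 4*√14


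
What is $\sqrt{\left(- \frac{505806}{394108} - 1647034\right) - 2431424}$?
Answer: $\frac{i \sqrt{937087050430410}}{15158} \approx 2019.5 i$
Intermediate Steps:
$\sqrt{\left(- \frac{505806}{394108} - 1647034\right) - 2431424} = \sqrt{\left(\left(-505806\right) \frac{1}{394108} - 1647034\right) - 2431424} = \sqrt{\left(- \frac{252903}{197054} - 1647034\right) - 2431424} = \sqrt{- \frac{324554890739}{197054} - 2431424} = \sqrt{- \frac{803676715635}{197054}} = \frac{i \sqrt{937087050430410}}{15158}$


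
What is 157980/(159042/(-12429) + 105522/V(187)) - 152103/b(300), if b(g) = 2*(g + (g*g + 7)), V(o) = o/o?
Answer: 65976922371/100702587097 ≈ 0.65517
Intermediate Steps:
V(o) = 1
b(g) = 14 + 2*g + 2*g**2 (b(g) = 2*(g + (g**2 + 7)) = 2*(g + (7 + g**2)) = 2*(7 + g + g**2) = 14 + 2*g + 2*g**2)
157980/(159042/(-12429) + 105522/V(187)) - 152103/b(300) = 157980/(159042/(-12429) + 105522/1) - 152103/(14 + 2*300 + 2*300**2) = 157980/(159042*(-1/12429) + 105522*1) - 152103/(14 + 600 + 2*90000) = 157980/(-53014/4143 + 105522) - 152103/(14 + 600 + 180000) = 157980/(437124632/4143) - 152103/180614 = 157980*(4143/437124632) - 152103*1/180614 = 163627785/109281158 - 21729/25802 = 65976922371/100702587097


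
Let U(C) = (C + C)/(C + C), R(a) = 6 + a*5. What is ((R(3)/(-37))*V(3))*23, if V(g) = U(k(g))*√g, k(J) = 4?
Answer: -483*√3/37 ≈ -22.610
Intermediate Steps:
R(a) = 6 + 5*a
U(C) = 1 (U(C) = (2*C)/((2*C)) = (2*C)*(1/(2*C)) = 1)
V(g) = √g (V(g) = 1*√g = √g)
((R(3)/(-37))*V(3))*23 = (((6 + 5*3)/(-37))*√3)*23 = (((6 + 15)*(-1/37))*√3)*23 = ((21*(-1/37))*√3)*23 = -21*√3/37*23 = -483*√3/37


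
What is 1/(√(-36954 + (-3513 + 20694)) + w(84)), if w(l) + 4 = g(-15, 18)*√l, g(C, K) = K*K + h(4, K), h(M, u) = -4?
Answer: 1/(-4 + 640*√21 + 39*I*√13) ≈ 0.00034065 - 1.6355e-5*I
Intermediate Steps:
g(C, K) = -4 + K² (g(C, K) = K*K - 4 = K² - 4 = -4 + K²)
w(l) = -4 + 320*√l (w(l) = -4 + (-4 + 18²)*√l = -4 + (-4 + 324)*√l = -4 + 320*√l)
1/(√(-36954 + (-3513 + 20694)) + w(84)) = 1/(√(-36954 + (-3513 + 20694)) + (-4 + 320*√84)) = 1/(√(-36954 + 17181) + (-4 + 320*(2*√21))) = 1/(√(-19773) + (-4 + 640*√21)) = 1/(39*I*√13 + (-4 + 640*√21)) = 1/(-4 + 640*√21 + 39*I*√13)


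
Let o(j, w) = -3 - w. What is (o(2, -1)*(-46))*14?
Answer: 1288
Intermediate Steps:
(o(2, -1)*(-46))*14 = ((-3 - 1*(-1))*(-46))*14 = ((-3 + 1)*(-46))*14 = -2*(-46)*14 = 92*14 = 1288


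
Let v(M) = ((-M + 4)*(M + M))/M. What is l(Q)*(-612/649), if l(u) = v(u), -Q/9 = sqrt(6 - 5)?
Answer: -15912/649 ≈ -24.518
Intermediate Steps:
Q = -9 (Q = -9*sqrt(6 - 5) = -9*sqrt(1) = -9*1 = -9)
v(M) = 8 - 2*M (v(M) = ((4 - M)*(2*M))/M = (2*M*(4 - M))/M = 8 - 2*M)
l(u) = 8 - 2*u
l(Q)*(-612/649) = (8 - 2*(-9))*(-612/649) = (8 + 18)*(-612*1/649) = 26*(-612/649) = -15912/649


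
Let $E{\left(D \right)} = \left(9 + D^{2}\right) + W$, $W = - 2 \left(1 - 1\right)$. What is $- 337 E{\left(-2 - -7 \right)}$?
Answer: $-11458$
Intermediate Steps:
$W = 0$ ($W = \left(-2\right) 0 = 0$)
$E{\left(D \right)} = 9 + D^{2}$ ($E{\left(D \right)} = \left(9 + D^{2}\right) + 0 = 9 + D^{2}$)
$- 337 E{\left(-2 - -7 \right)} = - 337 \left(9 + \left(-2 - -7\right)^{2}\right) = - 337 \left(9 + \left(-2 + 7\right)^{2}\right) = - 337 \left(9 + 5^{2}\right) = - 337 \left(9 + 25\right) = \left(-337\right) 34 = -11458$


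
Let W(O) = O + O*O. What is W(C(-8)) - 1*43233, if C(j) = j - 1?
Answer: -43161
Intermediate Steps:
C(j) = -1 + j
W(O) = O + O**2
W(C(-8)) - 1*43233 = (-1 - 8)*(1 + (-1 - 8)) - 1*43233 = -9*(1 - 9) - 43233 = -9*(-8) - 43233 = 72 - 43233 = -43161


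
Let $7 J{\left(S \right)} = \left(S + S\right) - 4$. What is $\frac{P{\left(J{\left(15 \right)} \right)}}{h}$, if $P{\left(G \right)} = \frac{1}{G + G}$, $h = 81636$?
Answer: $\frac{7}{4245072} \approx 1.649 \cdot 10^{-6}$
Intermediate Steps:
$J{\left(S \right)} = - \frac{4}{7} + \frac{2 S}{7}$ ($J{\left(S \right)} = \frac{\left(S + S\right) - 4}{7} = \frac{2 S - 4}{7} = \frac{-4 + 2 S}{7} = - \frac{4}{7} + \frac{2 S}{7}$)
$P{\left(G \right)} = \frac{1}{2 G}$
$\frac{P{\left(J{\left(15 \right)} \right)}}{h} = \frac{\frac{1}{2} \frac{1}{- \frac{4}{7} + \frac{2}{7} \cdot 15}}{81636} = \frac{1}{2 \left(- \frac{4}{7} + \frac{30}{7}\right)} \frac{1}{81636} = \frac{1}{2 \cdot \frac{26}{7}} \cdot \frac{1}{81636} = \frac{1}{2} \cdot \frac{7}{26} \cdot \frac{1}{81636} = \frac{7}{52} \cdot \frac{1}{81636} = \frac{7}{4245072}$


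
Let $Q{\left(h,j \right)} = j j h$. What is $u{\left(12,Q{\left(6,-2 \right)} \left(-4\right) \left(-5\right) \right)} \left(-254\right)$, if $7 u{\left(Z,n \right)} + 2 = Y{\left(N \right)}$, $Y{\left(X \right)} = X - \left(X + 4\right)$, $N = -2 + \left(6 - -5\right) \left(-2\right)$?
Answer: $\frac{1524}{7} \approx 217.71$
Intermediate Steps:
$Q{\left(h,j \right)} = h j^{2}$ ($Q{\left(h,j \right)} = j^{2} h = h j^{2}$)
$N = -24$ ($N = -2 + \left(6 + 5\right) \left(-2\right) = -2 + 11 \left(-2\right) = -2 - 22 = -24$)
$Y{\left(X \right)} = -4$ ($Y{\left(X \right)} = X - \left(4 + X\right) = -4$)
$u{\left(Z,n \right)} = - \frac{6}{7}$ ($u{\left(Z,n \right)} = - \frac{2}{7} + \frac{1}{7} \left(-4\right) = - \frac{2}{7} - \frac{4}{7} = - \frac{6}{7}$)
$u{\left(12,Q{\left(6,-2 \right)} \left(-4\right) \left(-5\right) \right)} \left(-254\right) = \left(- \frac{6}{7}\right) \left(-254\right) = \frac{1524}{7}$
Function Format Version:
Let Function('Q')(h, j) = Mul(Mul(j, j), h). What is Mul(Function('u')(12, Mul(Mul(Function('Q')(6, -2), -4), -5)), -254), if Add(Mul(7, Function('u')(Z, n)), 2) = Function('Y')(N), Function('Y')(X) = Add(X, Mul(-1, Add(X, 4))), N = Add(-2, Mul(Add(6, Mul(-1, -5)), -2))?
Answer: Rational(1524, 7) ≈ 217.71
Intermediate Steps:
Function('Q')(h, j) = Mul(h, Pow(j, 2)) (Function('Q')(h, j) = Mul(Pow(j, 2), h) = Mul(h, Pow(j, 2)))
N = -24 (N = Add(-2, Mul(Add(6, 5), -2)) = Add(-2, Mul(11, -2)) = Add(-2, -22) = -24)
Function('Y')(X) = -4 (Function('Y')(X) = Add(X, Mul(-1, Add(4, X))) = Add(X, Add(-4, Mul(-1, X))) = -4)
Function('u')(Z, n) = Rational(-6, 7) (Function('u')(Z, n) = Add(Rational(-2, 7), Mul(Rational(1, 7), -4)) = Add(Rational(-2, 7), Rational(-4, 7)) = Rational(-6, 7))
Mul(Function('u')(12, Mul(Mul(Function('Q')(6, -2), -4), -5)), -254) = Mul(Rational(-6, 7), -254) = Rational(1524, 7)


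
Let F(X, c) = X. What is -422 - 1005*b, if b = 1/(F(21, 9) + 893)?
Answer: -386713/914 ≈ -423.10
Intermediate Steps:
b = 1/914 (b = 1/(21 + 893) = 1/914 ≈ 0.0010941)
-422 - 1005*b = -422 - 1005*1/914 = -422 - 1005/914 = -386713/914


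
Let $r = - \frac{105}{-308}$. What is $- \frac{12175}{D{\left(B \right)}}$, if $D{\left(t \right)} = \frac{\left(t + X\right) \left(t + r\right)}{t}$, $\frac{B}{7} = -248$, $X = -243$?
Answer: $\frac{929975200}{151134251} \approx 6.1533$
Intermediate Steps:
$r = \frac{15}{44}$ ($r = \left(-105\right) \left(- \frac{1}{308}\right) = \frac{15}{44} \approx 0.34091$)
$B = -1736$ ($B = 7 \left(-248\right) = -1736$)
$D{\left(t \right)} = \frac{\left(-243 + t\right) \left(\frac{15}{44} + t\right)}{t}$ ($D{\left(t \right)} = \frac{\left(t - 243\right) \left(t + \frac{15}{44}\right)}{t} = \frac{\left(-243 + t\right) \left(\frac{15}{44} + t\right)}{t}$)
$- \frac{12175}{D{\left(B \right)}} = - \frac{12175}{- \frac{10677}{44} - 1736 - \frac{3645}{44 \left(-1736\right)}} = - \frac{12175}{- \frac{10677}{44} - 1736 - - \frac{3645}{76384}} = - \frac{12175}{- \frac{10677}{44} - 1736 + \frac{3645}{76384}} = - \frac{12175}{- \frac{151134251}{76384}} = \left(-12175\right) \left(- \frac{76384}{151134251}\right) = \frac{929975200}{151134251}$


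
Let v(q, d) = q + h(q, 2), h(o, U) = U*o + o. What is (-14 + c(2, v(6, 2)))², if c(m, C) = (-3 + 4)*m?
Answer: 144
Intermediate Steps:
h(o, U) = o + U*o
v(q, d) = 4*q (v(q, d) = q + q*(1 + 2) = q + q*3 = q + 3*q = 4*q)
c(m, C) = m (c(m, C) = 1*m = m)
(-14 + c(2, v(6, 2)))² = (-14 + 2)² = (-12)² = 144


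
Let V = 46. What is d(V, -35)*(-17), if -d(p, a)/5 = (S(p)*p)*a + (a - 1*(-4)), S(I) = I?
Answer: -6297735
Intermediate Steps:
d(p, a) = -20 - 5*a - 5*a*p² (d(p, a) = -5*((p*p)*a + (a - 1*(-4))) = -5*(p²*a + (a + 4)) = -5*(a*p² + (4 + a)) = -5*(4 + a + a*p²) = -20 - 5*a - 5*a*p²)
d(V, -35)*(-17) = (-20 - 5*(-35) - 5*(-35)*46²)*(-17) = (-20 + 175 - 5*(-35)*2116)*(-17) = (-20 + 175 + 370300)*(-17) = 370455*(-17) = -6297735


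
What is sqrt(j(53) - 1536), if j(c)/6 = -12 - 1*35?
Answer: 3*I*sqrt(202) ≈ 42.638*I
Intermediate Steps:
j(c) = -282 (j(c) = 6*(-12 - 1*35) = 6*(-12 - 35) = 6*(-47) = -282)
sqrt(j(53) - 1536) = sqrt(-282 - 1536) = sqrt(-1818) = 3*I*sqrt(202)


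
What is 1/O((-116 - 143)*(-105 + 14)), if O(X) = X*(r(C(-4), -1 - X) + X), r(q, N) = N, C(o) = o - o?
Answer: -1/23569 ≈ -4.2429e-5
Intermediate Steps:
C(o) = 0
O(X) = -X (O(X) = X*((-1 - X) + X) = X*(-1) = -X)
1/O((-116 - 143)*(-105 + 14)) = 1/(-(-116 - 143)*(-105 + 14)) = 1/(-(-259)*(-91)) = 1/(-1*23569) = 1/(-23569) = -1/23569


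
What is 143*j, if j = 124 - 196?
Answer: -10296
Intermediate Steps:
j = -72
143*j = 143*(-72) = -10296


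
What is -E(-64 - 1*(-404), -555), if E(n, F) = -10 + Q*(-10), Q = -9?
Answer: -80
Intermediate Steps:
E(n, F) = 80 (E(n, F) = -10 - 9*(-10) = -10 + 90 = 80)
-E(-64 - 1*(-404), -555) = -1*80 = -80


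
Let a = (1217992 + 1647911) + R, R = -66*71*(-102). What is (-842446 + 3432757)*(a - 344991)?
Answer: 7768042212924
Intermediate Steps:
R = 477972 (R = -4686*(-102) = 477972)
a = 3343875 (a = (1217992 + 1647911) + 477972 = 2865903 + 477972 = 3343875)
(-842446 + 3432757)*(a - 344991) = (-842446 + 3432757)*(3343875 - 344991) = 2590311*2998884 = 7768042212924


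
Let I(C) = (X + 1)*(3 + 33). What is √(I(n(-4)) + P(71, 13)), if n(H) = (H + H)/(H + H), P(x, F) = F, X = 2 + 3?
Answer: √229 ≈ 15.133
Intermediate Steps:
X = 5
n(H) = 1 (n(H) = (2*H)/((2*H)) = (2*H)*(1/(2*H)) = 1)
I(C) = 216 (I(C) = (5 + 1)*(3 + 33) = 6*36 = 216)
√(I(n(-4)) + P(71, 13)) = √(216 + 13) = √229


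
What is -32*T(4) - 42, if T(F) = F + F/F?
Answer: -202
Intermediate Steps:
T(F) = 1 + F (T(F) = F + 1 = 1 + F)
-32*T(4) - 42 = -32*(1 + 4) - 42 = -32*5 - 42 = -160 - 42 = -202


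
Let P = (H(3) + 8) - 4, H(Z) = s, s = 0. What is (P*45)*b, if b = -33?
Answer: -5940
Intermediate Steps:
H(Z) = 0
P = 4 (P = (0 + 8) - 4 = 8 - 4 = 4)
(P*45)*b = (4*45)*(-33) = 180*(-33) = -5940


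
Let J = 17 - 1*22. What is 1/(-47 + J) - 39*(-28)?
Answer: 56783/52 ≈ 1092.0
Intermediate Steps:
J = -5 (J = 17 - 22 = -5)
1/(-47 + J) - 39*(-28) = 1/(-47 - 5) - 39*(-28) = 1/(-52) + 1092 = -1/52 + 1092 = 56783/52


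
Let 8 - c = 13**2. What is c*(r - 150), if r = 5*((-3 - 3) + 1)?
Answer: 28175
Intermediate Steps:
c = -161 (c = 8 - 1*13**2 = 8 - 1*169 = 8 - 169 = -161)
r = -25 (r = 5*(-6 + 1) = 5*(-5) = -25)
c*(r - 150) = -161*(-25 - 150) = -161*(-175) = 28175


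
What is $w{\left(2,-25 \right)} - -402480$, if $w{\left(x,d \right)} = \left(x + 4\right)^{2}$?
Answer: $402516$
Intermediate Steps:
$w{\left(x,d \right)} = \left(4 + x\right)^{2}$
$w{\left(2,-25 \right)} - -402480 = \left(4 + 2\right)^{2} - -402480 = 6^{2} + 402480 = 36 + 402480 = 402516$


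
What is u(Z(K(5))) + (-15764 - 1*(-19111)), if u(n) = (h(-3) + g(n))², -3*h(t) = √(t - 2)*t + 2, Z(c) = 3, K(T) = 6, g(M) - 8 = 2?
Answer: 30862/9 + 56*I*√5/3 ≈ 3429.1 + 41.74*I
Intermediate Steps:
g(M) = 10 (g(M) = 8 + 2 = 10)
h(t) = -⅔ - t*√(-2 + t)/3 (h(t) = -(√(t - 2)*t + 2)/3 = -(√(-2 + t)*t + 2)/3 = -(t*√(-2 + t) + 2)/3 = -(2 + t*√(-2 + t))/3 = -⅔ - t*√(-2 + t)/3)
u(n) = (28/3 + I*√5)² (u(n) = ((-⅔ - ⅓*(-3)*√(-2 - 3)) + 10)² = ((-⅔ - ⅓*(-3)*√(-5)) + 10)² = ((-⅔ - ⅓*(-3)*I*√5) + 10)² = ((-⅔ + I*√5) + 10)² = (28/3 + I*√5)²)
u(Z(K(5))) + (-15764 - 1*(-19111)) = (739/9 + 56*I*√5/3) + (-15764 - 1*(-19111)) = (739/9 + 56*I*√5/3) + (-15764 + 19111) = (739/9 + 56*I*√5/3) + 3347 = 30862/9 + 56*I*√5/3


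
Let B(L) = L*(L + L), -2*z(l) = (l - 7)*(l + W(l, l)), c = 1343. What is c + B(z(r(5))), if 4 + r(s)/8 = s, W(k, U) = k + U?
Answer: 1631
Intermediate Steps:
W(k, U) = U + k
r(s) = -32 + 8*s
z(l) = -3*l*(-7 + l)/2 (z(l) = -(l - 7)*(l + (l + l))/2 = -(-7 + l)*(l + 2*l)/2 = -(-7 + l)*3*l/2 = -3*l*(-7 + l)/2)
B(L) = 2*L² (B(L) = L*(2*L) = 2*L²)
c + B(z(r(5))) = 1343 + 2*(3*(-32 + 8*5)*(7 - (-32 + 8*5))/2)² = 1343 + 2*(3*(-32 + 40)*(7 - (-32 + 40))/2)² = 1343 + 2*((3/2)*8*(7 - 1*8))² = 1343 + 2*((3/2)*8*(7 - 8))² = 1343 + 2*((3/2)*8*(-1))² = 1343 + 2*(-12)² = 1343 + 2*144 = 1343 + 288 = 1631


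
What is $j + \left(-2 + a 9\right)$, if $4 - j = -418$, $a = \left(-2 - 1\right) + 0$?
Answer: $393$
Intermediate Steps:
$a = -3$ ($a = -3 + 0 = -3$)
$j = 422$ ($j = 4 - -418 = 4 + 418 = 422$)
$j + \left(-2 + a 9\right) = 422 - 29 = 393$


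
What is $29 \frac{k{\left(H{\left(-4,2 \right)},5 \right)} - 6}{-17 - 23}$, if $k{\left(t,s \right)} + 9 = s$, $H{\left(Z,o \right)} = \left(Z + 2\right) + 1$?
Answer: $\frac{29}{4} \approx 7.25$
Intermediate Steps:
$H{\left(Z,o \right)} = 3 + Z$ ($H{\left(Z,o \right)} = \left(2 + Z\right) + 1 = 3 + Z$)
$k{\left(t,s \right)} = -9 + s$
$29 \frac{k{\left(H{\left(-4,2 \right)},5 \right)} - 6}{-17 - 23} = 29 \frac{\left(-9 + 5\right) - 6}{-17 - 23} = 29 \frac{-4 - 6}{-40} = 29 \left(\left(-10\right) \left(- \frac{1}{40}\right)\right) = 29 \cdot \frac{1}{4} = \frac{29}{4}$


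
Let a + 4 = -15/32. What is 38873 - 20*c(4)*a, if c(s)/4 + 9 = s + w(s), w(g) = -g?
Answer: 71311/2 ≈ 35656.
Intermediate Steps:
a = -143/32 (a = -4 - 15/32 = -143/32 ≈ -4.4688)
c(s) = -36 (c(s) = -36 + 4*(s - s) = -36 + 4*0 = -36 + 0 = -36)
38873 - 20*c(4)*a = 38873 - 20*(-36)*(-143)/32 = 38873 - (-720)*(-143)/32 = 38873 - 1*6435/2 = 38873 - 6435/2 = 71311/2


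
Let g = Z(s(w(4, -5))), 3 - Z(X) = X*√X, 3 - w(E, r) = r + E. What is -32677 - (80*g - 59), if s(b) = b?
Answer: -32218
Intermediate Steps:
w(E, r) = 3 - E - r (w(E, r) = 3 - (r + E) = 3 - (E + r) = 3 + (-E - r) = 3 - E - r)
Z(X) = 3 - X^(3/2) (Z(X) = 3 - X*√X = 3 - X^(3/2))
g = -5 (g = 3 - (3 - 1*4 - 1*(-5))^(3/2) = 3 - (3 - 4 + 5)^(3/2) = 3 - 4^(3/2) = 3 - 1*8 = 3 - 8 = -5)
-32677 - (80*g - 59) = -32677 - (80*(-5) - 59) = -32677 - (-400 - 59) = -32677 - 1*(-459) = -32677 + 459 = -32218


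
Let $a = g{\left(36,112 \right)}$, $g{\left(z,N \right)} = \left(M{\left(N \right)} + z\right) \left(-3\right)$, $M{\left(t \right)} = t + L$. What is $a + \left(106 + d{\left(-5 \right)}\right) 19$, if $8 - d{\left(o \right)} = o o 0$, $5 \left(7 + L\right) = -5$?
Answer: $1746$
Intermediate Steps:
$L = -8$ ($L = -7 + \frac{1}{5} \left(-5\right) = -7 - 1 = -8$)
$M{\left(t \right)} = -8 + t$ ($M{\left(t \right)} = t - 8 = -8 + t$)
$g{\left(z,N \right)} = 24 - 3 N - 3 z$ ($g{\left(z,N \right)} = \left(\left(-8 + N\right) + z\right) \left(-3\right) = \left(-8 + N + z\right) \left(-3\right) = 24 - 3 N - 3 z$)
$d{\left(o \right)} = 8$ ($d{\left(o \right)} = 8 - o o 0 = 8 - o^{2} \cdot 0 = 8 - 0 = 8 + 0 = 8$)
$a = -420$ ($a = 24 - 336 - 108 = -420$)
$a + \left(106 + d{\left(-5 \right)}\right) 19 = -420 + \left(106 + 8\right) 19 = -420 + 114 \cdot 19 = -420 + 2166 = 1746$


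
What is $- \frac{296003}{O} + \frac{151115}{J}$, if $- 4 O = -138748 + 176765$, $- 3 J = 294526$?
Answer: $\frac{331487501447}{11196994942} \approx 29.605$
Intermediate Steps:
$J = - \frac{294526}{3}$ ($J = \left(- \frac{1}{3}\right) 294526 = - \frac{294526}{3} \approx -98175.0$)
$O = - \frac{38017}{4}$ ($O = - \frac{-138748 + 176765}{4} = \left(- \frac{1}{4}\right) 38017 = - \frac{38017}{4} \approx -9504.3$)
$- \frac{296003}{O} + \frac{151115}{J} = - \frac{296003}{- \frac{38017}{4}} + \frac{151115}{- \frac{294526}{3}} = \left(-296003\right) \left(- \frac{4}{38017}\right) + 151115 \left(- \frac{3}{294526}\right) = \frac{1184012}{38017} - \frac{453345}{294526} = \frac{331487501447}{11196994942}$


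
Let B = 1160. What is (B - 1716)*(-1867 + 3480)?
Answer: -896828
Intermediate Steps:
(B - 1716)*(-1867 + 3480) = (1160 - 1716)*(-1867 + 3480) = -556*1613 = -896828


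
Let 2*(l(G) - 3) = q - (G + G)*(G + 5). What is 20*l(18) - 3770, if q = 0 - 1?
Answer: -12000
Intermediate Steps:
q = -1
l(G) = 5/2 - G*(5 + G) (l(G) = 3 + (-1 - (G + G)*(G + 5))/2 = 3 + (-1 - 2*G*(5 + G))/2 = 3 + (-1/2 - G*(5 + G)) = 5/2 - G*(5 + G))
20*l(18) - 3770 = 20*(5/2 - 1*18**2 - 5*18) - 3770 = 20*(5/2 - 1*324 - 90) - 3770 = 20*(5/2 - 324 - 90) - 3770 = 20*(-823/2) - 3770 = -8230 - 3770 = -12000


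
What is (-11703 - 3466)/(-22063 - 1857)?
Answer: 15169/23920 ≈ 0.63416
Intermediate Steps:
(-11703 - 3466)/(-22063 - 1857) = -15169/(-23920) = -15169*(-1/23920) = 15169/23920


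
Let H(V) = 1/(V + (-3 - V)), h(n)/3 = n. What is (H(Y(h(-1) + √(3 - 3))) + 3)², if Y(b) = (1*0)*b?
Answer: 64/9 ≈ 7.1111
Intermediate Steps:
h(n) = 3*n
Y(b) = 0 (Y(b) = 0*b = 0)
H(V) = -⅓ (H(V) = 1/(-3) = -⅓)
(H(Y(h(-1) + √(3 - 3))) + 3)² = (-⅓ + 3)² = (8/3)² = 64/9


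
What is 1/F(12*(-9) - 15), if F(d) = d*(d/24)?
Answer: 8/5043 ≈ 0.0015864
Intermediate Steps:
F(d) = d**2/24 (F(d) = d*(d*(1/24)) = d*(d/24) = d**2/24)
1/F(12*(-9) - 15) = 1/((12*(-9) - 15)**2/24) = 1/((-108 - 15)**2/24) = 1/((1/24)*(-123)**2) = 1/((1/24)*15129) = 1/(5043/8) = 8/5043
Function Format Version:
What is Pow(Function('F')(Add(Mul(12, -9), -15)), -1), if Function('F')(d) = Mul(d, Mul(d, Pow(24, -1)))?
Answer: Rational(8, 5043) ≈ 0.0015864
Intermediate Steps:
Function('F')(d) = Mul(Rational(1, 24), Pow(d, 2)) (Function('F')(d) = Mul(d, Mul(d, Rational(1, 24))) = Mul(d, Mul(Rational(1, 24), d)) = Mul(Rational(1, 24), Pow(d, 2)))
Pow(Function('F')(Add(Mul(12, -9), -15)), -1) = Pow(Mul(Rational(1, 24), Pow(Add(Mul(12, -9), -15), 2)), -1) = Pow(Mul(Rational(1, 24), Pow(Add(-108, -15), 2)), -1) = Pow(Mul(Rational(1, 24), Pow(-123, 2)), -1) = Pow(Mul(Rational(1, 24), 15129), -1) = Pow(Rational(5043, 8), -1) = Rational(8, 5043)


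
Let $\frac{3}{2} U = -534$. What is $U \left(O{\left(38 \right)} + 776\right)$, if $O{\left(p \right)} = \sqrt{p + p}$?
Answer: $-276256 - 712 \sqrt{19} \approx -2.7936 \cdot 10^{5}$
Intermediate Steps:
$O{\left(p \right)} = \sqrt{2} \sqrt{p}$ ($O{\left(p \right)} = \sqrt{2 p} = \sqrt{2} \sqrt{p}$)
$U = -356$ ($U = \frac{2}{3} \left(-534\right) = -356$)
$U \left(O{\left(38 \right)} + 776\right) = - 356 \left(\sqrt{2} \sqrt{38} + 776\right) = - 356 \left(2 \sqrt{19} + 776\right) = - 356 \left(776 + 2 \sqrt{19}\right) = -276256 - 712 \sqrt{19}$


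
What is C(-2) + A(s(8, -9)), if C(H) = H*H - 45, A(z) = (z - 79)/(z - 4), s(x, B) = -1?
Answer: -25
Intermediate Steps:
A(z) = (-79 + z)/(-4 + z)
C(H) = -45 + H**2 (C(H) = H**2 - 45 = -45 + H**2)
C(-2) + A(s(8, -9)) = (-45 + (-2)**2) + (-79 - 1)/(-4 - 1) = (-45 + 4) - 80/(-5) = -41 - 1/5*(-80) = -41 + 16 = -25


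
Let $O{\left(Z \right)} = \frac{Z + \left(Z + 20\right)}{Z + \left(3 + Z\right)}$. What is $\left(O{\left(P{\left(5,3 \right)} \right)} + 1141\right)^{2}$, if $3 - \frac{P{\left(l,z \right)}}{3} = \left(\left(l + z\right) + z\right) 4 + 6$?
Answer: $\frac{101506597201}{77841} \approx 1.304 \cdot 10^{6}$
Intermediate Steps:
$P{\left(l,z \right)} = -9 - 24 z - 12 l$ ($P{\left(l,z \right)} = 9 - 3 \left(\left(\left(l + z\right) + z\right) 4 + 6\right) = 9 - 3 \left(\left(l + 2 z\right) 4 + 6\right) = 9 - 3 \left(\left(4 l + 8 z\right) + 6\right) = 9 - 3 \left(6 + 4 l + 8 z\right) = 9 - \left(18 + 12 l + 24 z\right) = -9 - 24 z - 12 l$)
$O{\left(Z \right)} = \frac{20 + 2 Z}{3 + 2 Z}$ ($O{\left(Z \right)} = \frac{Z + \left(20 + Z\right)}{3 + 2 Z} = \frac{20 + 2 Z}{3 + 2 Z}$)
$\left(O{\left(P{\left(5,3 \right)} \right)} + 1141\right)^{2} = \left(\frac{2 \left(10 - 141\right)}{3 + 2 \left(-9 - 72 - 60\right)} + 1141\right)^{2} = \left(\frac{2 \left(10 - 141\right)}{3 + 2 \left(-141\right)} + 1141\right)^{2} = \left(2 \frac{1}{3 - 282} \left(-131\right) + 1141\right)^{2} = \left(2 \frac{1}{-279} \left(-131\right) + 1141\right)^{2} = \left(2 \left(- \frac{1}{279}\right) \left(-131\right) + 1141\right)^{2} = \left(\frac{262}{279} + 1141\right)^{2} = \left(\frac{318601}{279}\right)^{2} = \frac{101506597201}{77841}$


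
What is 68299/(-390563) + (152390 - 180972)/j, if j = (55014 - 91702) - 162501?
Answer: -2441337845/77795853407 ≈ -0.031381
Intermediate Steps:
j = -199189 (j = -36688 - 162501 = -199189)
68299/(-390563) + (152390 - 180972)/j = 68299/(-390563) + (152390 - 180972)/(-199189) = 68299*(-1/390563) - 28582*(-1/199189) = -68299/390563 + 28582/199189 = -2441337845/77795853407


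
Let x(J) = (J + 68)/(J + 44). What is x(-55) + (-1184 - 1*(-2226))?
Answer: 11449/11 ≈ 1040.8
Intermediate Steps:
x(J) = (68 + J)/(44 + J)
x(-55) + (-1184 - 1*(-2226)) = (68 - 55)/(44 - 55) + (-1184 - 1*(-2226)) = 13/(-11) + (-1184 + 2226) = -1/11*13 + 1042 = -13/11 + 1042 = 11449/11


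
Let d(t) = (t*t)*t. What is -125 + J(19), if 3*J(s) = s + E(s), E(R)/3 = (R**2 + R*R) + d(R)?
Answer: 22387/3 ≈ 7462.3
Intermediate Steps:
d(t) = t**3 (d(t) = t**2*t = t**3)
E(R) = 3*R**3 + 6*R**2 (E(R) = 3*((R**2 + R*R) + R**3) = 3*((R**2 + R**2) + R**3) = 3*(2*R**2 + R**3) = 3*(R**3 + 2*R**2) = 3*R**3 + 6*R**2)
J(s) = s/3 + s**2*(2 + s) (J(s) = (s + 3*s**2*(2 + s))/3 = s/3 + s**2*(2 + s))
-125 + J(19) = -125 + 19*(1/3 + 19**2 + 2*19) = -125 + 19*(1/3 + 361 + 38) = -125 + 19*(1198/3) = -125 + 22762/3 = 22387/3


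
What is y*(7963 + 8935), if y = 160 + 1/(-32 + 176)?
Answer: 194673409/72 ≈ 2.7038e+6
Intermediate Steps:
y = 23041/144 (y = 160 + 1/144 = 23041/144 ≈ 160.01)
y*(7963 + 8935) = 23041*(7963 + 8935)/144 = (23041/144)*16898 = 194673409/72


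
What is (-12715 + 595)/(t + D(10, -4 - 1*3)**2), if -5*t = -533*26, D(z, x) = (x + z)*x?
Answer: -60600/16063 ≈ -3.7726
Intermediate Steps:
D(z, x) = x*(x + z)
t = 13858/5 (t = -(-533)*26/5 = -1/5*(-13858) = 13858/5 ≈ 2771.6)
(-12715 + 595)/(t + D(10, -4 - 1*3)**2) = (-12715 + 595)/(13858/5 + ((-4 - 1*3)*((-4 - 1*3) + 10))**2) = -12120/(13858/5 + ((-4 - 3)*((-4 - 3) + 10))**2) = -12120/(13858/5 + (-7*(-7 + 10))**2) = -12120/(13858/5 + (-7*3)**2) = -12120/(13858/5 + (-21)**2) = -12120/(13858/5 + 441) = -12120/16063/5 = -12120*5/16063 = -60600/16063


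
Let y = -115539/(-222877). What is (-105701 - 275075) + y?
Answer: -84866097013/222877 ≈ -3.8078e+5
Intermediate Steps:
y = 115539/222877 (y = -115539*(-1/222877) = 115539/222877 ≈ 0.51840)
(-105701 - 275075) + y = (-105701 - 275075) + 115539/222877 = -380776 + 115539/222877 = -84866097013/222877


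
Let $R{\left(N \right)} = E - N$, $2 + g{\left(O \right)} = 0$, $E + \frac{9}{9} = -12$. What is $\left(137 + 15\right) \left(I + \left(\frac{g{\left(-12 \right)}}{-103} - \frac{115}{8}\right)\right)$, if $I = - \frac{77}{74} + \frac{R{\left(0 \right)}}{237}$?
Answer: $- \frac{2121225227}{903207} \approx -2348.5$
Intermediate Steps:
$E = -13$ ($E = -1 - 12 = -13$)
$g{\left(O \right)} = -2$ ($g{\left(O \right)} = -2 + 0 = -2$)
$R{\left(N \right)} = -13 - N$
$I = - \frac{19211}{17538}$ ($I = - \frac{77}{74} + \frac{-13 - 0}{237} = \left(-77\right) \frac{1}{74} + \left(-13 + 0\right) \frac{1}{237} = - \frac{77}{74} - \frac{13}{237} = - \frac{19211}{17538} \approx -1.0954$)
$\left(137 + 15\right) \left(I + \left(\frac{g{\left(-12 \right)}}{-103} - \frac{115}{8}\right)\right) = \left(137 + 15\right) \left(- \frac{19211}{17538} - \left(- \frac{2}{103} + \frac{115}{8}\right)\right) = 152 \left(- \frac{19211}{17538} - \frac{11829}{824}\right) = 152 \left(- \frac{111643433}{7225656}\right) = - \frac{2121225227}{903207}$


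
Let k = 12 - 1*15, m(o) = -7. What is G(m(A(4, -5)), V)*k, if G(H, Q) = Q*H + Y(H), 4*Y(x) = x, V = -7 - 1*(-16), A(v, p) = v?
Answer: 777/4 ≈ 194.25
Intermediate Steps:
V = 9 (V = -7 + 16 = 9)
Y(x) = x/4
G(H, Q) = H/4 + H*Q (G(H, Q) = Q*H + H/4 = H*Q + H/4 = H/4 + H*Q)
k = -3 (k = 12 - 15 = -3)
G(m(A(4, -5)), V)*k = -7*(1/4 + 9)*(-3) = -7*37/4*(-3) = -259/4*(-3) = 777/4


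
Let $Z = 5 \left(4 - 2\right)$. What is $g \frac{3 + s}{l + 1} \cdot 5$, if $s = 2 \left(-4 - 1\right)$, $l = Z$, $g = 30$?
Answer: $- \frac{1050}{11} \approx -95.455$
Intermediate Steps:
$Z = 10$ ($Z = 5 \cdot 2 = 10$)
$l = 10$
$s = -10$ ($s = 2 \left(-5\right) = -10$)
$g \frac{3 + s}{l + 1} \cdot 5 = 30 \frac{3 - 10}{10 + 1} \cdot 5 = 30 \left(- \frac{7}{11}\right) 5 = \left(- \frac{210}{11}\right) 5 = - \frac{1050}{11}$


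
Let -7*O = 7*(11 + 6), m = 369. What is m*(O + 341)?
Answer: 119556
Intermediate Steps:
O = -17 (O = -(11 + 6) = -17 ≈ -17.000)
m*(O + 341) = 369*(-17 + 341) = 369*324 = 119556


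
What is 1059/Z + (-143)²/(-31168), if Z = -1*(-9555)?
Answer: -54127761/99270080 ≈ -0.54526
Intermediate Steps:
Z = 9555
1059/Z + (-143)²/(-31168) = 1059/9555 + (-143)²/(-31168) = 1059*(1/9555) + 20449*(-1/31168) = 353/3185 - 20449/31168 = -54127761/99270080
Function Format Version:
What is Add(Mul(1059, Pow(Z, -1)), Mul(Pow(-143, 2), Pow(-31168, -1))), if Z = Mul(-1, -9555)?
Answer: Rational(-54127761, 99270080) ≈ -0.54526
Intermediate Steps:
Z = 9555
Add(Mul(1059, Pow(Z, -1)), Mul(Pow(-143, 2), Pow(-31168, -1))) = Add(Mul(1059, Pow(9555, -1)), Mul(Pow(-143, 2), Pow(-31168, -1))) = Add(Mul(1059, Rational(1, 9555)), Mul(20449, Rational(-1, 31168))) = Add(Rational(353, 3185), Rational(-20449, 31168)) = Rational(-54127761, 99270080)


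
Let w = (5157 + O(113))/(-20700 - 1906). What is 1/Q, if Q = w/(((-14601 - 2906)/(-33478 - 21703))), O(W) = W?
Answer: -28268803/20771705 ≈ -1.3609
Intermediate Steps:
w = -2635/11303 (w = (5157 + 113)/(-20700 - 1906) = 5270/(-22606) = 5270*(-1/22606) = -2635/11303 ≈ -0.23312)
Q = -20771705/28268803 (Q = -2635*(-33478 - 21703)/(-14601 - 2906)/11303 = -2635/(11303*((-17507/(-55181)))) = -2635/(11303*((-17507*(-1/55181)))) = -2635/(11303*2501/7883) = -2635/11303*7883/2501 = -20771705/28268803 ≈ -0.73479)
1/Q = 1/(-20771705/28268803) = -28268803/20771705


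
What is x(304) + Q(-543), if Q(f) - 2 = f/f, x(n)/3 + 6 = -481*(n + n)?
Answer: -877359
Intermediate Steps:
x(n) = -18 - 2886*n (x(n) = -18 + 3*(-481*(n + n)) = -18 + 3*(-962*n) = -18 - 2886*n)
Q(f) = 3 (Q(f) = 2 + f/f = 2 + 1 = 3)
x(304) + Q(-543) = (-18 - 2886*304) + 3 = (-18 - 877344) + 3 = -877362 + 3 = -877359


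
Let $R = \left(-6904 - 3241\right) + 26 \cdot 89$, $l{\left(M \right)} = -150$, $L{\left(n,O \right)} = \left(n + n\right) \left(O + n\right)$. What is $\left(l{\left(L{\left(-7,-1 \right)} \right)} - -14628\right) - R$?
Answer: $22309$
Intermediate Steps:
$L{\left(n,O \right)} = 2 n \left(O + n\right)$
$R = -7831$ ($R = -10145 + 2314 = -7831$)
$\left(l{\left(L{\left(-7,-1 \right)} \right)} - -14628\right) - R = \left(-150 - -14628\right) - -7831 = \left(-150 + 14628\right) + 7831 = 14478 + 7831 = 22309$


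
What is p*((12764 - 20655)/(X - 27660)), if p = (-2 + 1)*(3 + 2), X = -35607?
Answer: -39455/63267 ≈ -0.62363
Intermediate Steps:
p = -5 (p = -1*5 = -5)
p*((12764 - 20655)/(X - 27660)) = -5*(12764 - 20655)/(-35607 - 27660) = -(-39455)/(-63267) = -(-39455)*(-1)/63267 = -5*7891/63267 = -39455/63267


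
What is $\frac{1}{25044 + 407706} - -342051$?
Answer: $\frac{148022570251}{432750} \approx 3.4205 \cdot 10^{5}$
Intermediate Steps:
$\frac{1}{25044 + 407706} - -342051 = \frac{1}{432750} + 342051 = \frac{148022570251}{432750}$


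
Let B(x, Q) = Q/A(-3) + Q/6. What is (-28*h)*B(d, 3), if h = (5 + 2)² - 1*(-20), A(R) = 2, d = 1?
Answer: -3864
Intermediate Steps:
B(x, Q) = 2*Q/3 (B(x, Q) = Q/2 + Q/6 = 2*Q/3)
h = 69 (h = 7² + 20 = 49 + 20 = 69)
(-28*h)*B(d, 3) = (-28*69)*((⅔)*3) = -1932*2 = -3864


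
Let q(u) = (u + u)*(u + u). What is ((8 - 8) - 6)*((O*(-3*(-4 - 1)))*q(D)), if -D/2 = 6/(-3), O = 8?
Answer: -46080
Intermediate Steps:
D = 4 (D = -12/(-3) = -12*(-1)/3 = -2*(-2) = 4)
q(u) = 4*u² (q(u) = (2*u)*(2*u) = 4*u²)
((8 - 8) - 6)*((O*(-3*(-4 - 1)))*q(D)) = ((8 - 8) - 6)*((8*(-3*(-4 - 1)))*(4*4²)) = (0 - 6)*((8*(-3*(-5)))*(4*16)) = -6*8*15*64 = -720*64 = -6*7680 = -46080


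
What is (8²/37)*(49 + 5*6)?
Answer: 5056/37 ≈ 136.65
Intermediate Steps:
(8²/37)*(49 + 5*6) = (64*(1/37))*(49 + 30) = (64/37)*79 = 5056/37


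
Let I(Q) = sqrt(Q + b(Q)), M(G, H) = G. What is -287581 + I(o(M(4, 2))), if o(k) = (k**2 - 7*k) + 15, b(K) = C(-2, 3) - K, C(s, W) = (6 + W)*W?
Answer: -287581 + 3*sqrt(3) ≈ -2.8758e+5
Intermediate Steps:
C(s, W) = W*(6 + W)
b(K) = 27 - K (b(K) = 3*(6 + 3) - K = 3*9 - K = 27 - K)
o(k) = 15 + k**2 - 7*k
I(Q) = 3*sqrt(3) (I(Q) = sqrt(Q + (27 - Q)) = sqrt(27) = 3*sqrt(3))
-287581 + I(o(M(4, 2))) = -287581 + 3*sqrt(3)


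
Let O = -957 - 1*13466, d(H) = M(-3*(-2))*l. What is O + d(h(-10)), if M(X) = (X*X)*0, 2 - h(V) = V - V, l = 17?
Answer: -14423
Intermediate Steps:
h(V) = 2 (h(V) = 2 - (V - V) = 2 - 1*0 = 2 + 0 = 2)
M(X) = 0 (M(X) = X**2*0 = 0)
d(H) = 0 (d(H) = 0*17 = 0)
O = -14423 (O = -957 - 13466 = -14423)
O + d(h(-10)) = -14423 + 0 = -14423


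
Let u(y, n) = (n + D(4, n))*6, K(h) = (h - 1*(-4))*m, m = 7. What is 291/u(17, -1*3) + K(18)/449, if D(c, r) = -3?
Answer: -41705/5388 ≈ -7.7403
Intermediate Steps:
K(h) = 28 + 7*h (K(h) = (h - 1*(-4))*7 = (h + 4)*7 = (4 + h)*7 = 28 + 7*h)
u(y, n) = -18 + 6*n (u(y, n) = (n - 3)*6 = (-3 + n)*6 = -18 + 6*n)
291/u(17, -1*3) + K(18)/449 = 291/(-18 + 6*(-1*3)) + (28 + 7*18)/449 = 291/(-18 + 6*(-3)) + (28 + 126)*(1/449) = 291/(-18 - 18) + 154*(1/449) = 291/(-36) + 154/449 = 291*(-1/36) + 154/449 = -97/12 + 154/449 = -41705/5388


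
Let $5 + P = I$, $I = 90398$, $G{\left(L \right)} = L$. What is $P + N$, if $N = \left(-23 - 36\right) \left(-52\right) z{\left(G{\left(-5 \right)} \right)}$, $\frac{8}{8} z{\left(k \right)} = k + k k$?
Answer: $151753$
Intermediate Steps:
$z{\left(k \right)} = k + k^{2}$ ($z{\left(k \right)} = k + k k = k + k^{2}$)
$P = 90393$ ($P = -5 + 90398 = 90393$)
$N = 61360$ ($N = \left(-23 - 36\right) \left(-52\right) \left(- 5 \left(1 - 5\right)\right) = \left(-59\right) \left(-52\right) \left(\left(-5\right) \left(-4\right)\right) = 3068 \cdot 20 = 61360$)
$P + N = 90393 + 61360 = 151753$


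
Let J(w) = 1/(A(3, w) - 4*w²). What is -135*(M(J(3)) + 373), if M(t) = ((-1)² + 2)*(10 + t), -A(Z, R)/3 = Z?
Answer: -54396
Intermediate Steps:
A(Z, R) = -3*Z
J(w) = 1/(-9 - 4*w²) (J(w) = 1/(-3*3 - 4*w²) = 1/(-9 - 4*w²))
M(t) = 30 + 3*t (M(t) = (1 + 2)*(10 + t) = 3*(10 + t) = 30 + 3*t)
-135*(M(J(3)) + 373) = -135*((30 + 3*(-1/(9 + 4*3²))) + 373) = -135*((30 + 3*(-1/(9 + 4*9))) + 373) = -135*((30 + 3*(-1/(9 + 36))) + 373) = -135*((30 + 3*(-1/45)) + 373) = -135*((30 - 1/15) + 373) = -135*(449/15 + 373) = -135*6044/15 = -54396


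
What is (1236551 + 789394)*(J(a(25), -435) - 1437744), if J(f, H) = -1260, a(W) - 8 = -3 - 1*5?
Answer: -2915342958780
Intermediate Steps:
a(W) = 0 (a(W) = 8 + (-3 - 1*5) = 8 + (-3 - 5) = 8 - 8 = 0)
(1236551 + 789394)*(J(a(25), -435) - 1437744) = (1236551 + 789394)*(-1260 - 1437744) = 2025945*(-1439004) = -2915342958780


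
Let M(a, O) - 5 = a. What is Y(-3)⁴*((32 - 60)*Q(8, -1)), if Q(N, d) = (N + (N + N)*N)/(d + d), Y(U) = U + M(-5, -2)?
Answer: 154224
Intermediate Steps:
M(a, O) = 5 + a
Y(U) = U (Y(U) = U + (5 - 5) = U + 0 = U)
Q(N, d) = (N + 2*N²)/(2*d) (Q(N, d) = (N + (2*N)*N)/((2*d)) = (N + 2*N²)*(1/(2*d)) = (N + 2*N²)/(2*d))
Y(-3)⁴*((32 - 60)*Q(8, -1)) = (-3)⁴*((32 - 60)*((½)*8*(1 + 2*8)/(-1))) = 81*(-14*8*(-1)*(1 + 16)) = 81*(-14*8*(-1)*17) = 81*(-28*(-68)) = 81*1904 = 154224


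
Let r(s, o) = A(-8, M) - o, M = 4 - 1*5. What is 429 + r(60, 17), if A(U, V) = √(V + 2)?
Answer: 413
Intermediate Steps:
M = -1 (M = 4 - 5 = -1)
A(U, V) = √(2 + V)
r(s, o) = 1 - o (r(s, o) = √(2 - 1) - o = √1 - o = 1 - o)
429 + r(60, 17) = 429 + (1 - 1*17) = 429 + (1 - 17) = 429 - 16 = 413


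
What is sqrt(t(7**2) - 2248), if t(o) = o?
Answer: I*sqrt(2199) ≈ 46.893*I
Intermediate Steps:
sqrt(t(7**2) - 2248) = sqrt(7**2 - 2248) = sqrt(49 - 2248) = sqrt(-2199) = I*sqrt(2199)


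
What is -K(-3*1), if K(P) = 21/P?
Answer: 7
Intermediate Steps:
-K(-3*1) = -21/((-3*1)) = -21/(-3) = -21*(-1)/3 = -1*(-7) = 7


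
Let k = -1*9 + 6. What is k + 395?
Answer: 392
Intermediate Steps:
k = -3 (k = -9 + 6 = -3)
k + 395 = -3 + 395 = 392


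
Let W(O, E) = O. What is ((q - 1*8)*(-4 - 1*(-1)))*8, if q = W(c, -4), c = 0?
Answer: 192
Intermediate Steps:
q = 0
((q - 1*8)*(-4 - 1*(-1)))*8 = ((0 - 1*8)*(-4 - 1*(-1)))*8 = ((0 - 8)*(-4 + 1))*8 = -8*(-3)*8 = 24*8 = 192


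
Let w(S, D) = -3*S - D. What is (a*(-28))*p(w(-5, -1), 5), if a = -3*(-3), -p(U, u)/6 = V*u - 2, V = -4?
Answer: -33264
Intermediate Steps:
w(S, D) = -D - 3*S
p(U, u) = 12 + 24*u (p(U, u) = -6*(-4*u - 2) = -6*(-2 - 4*u) = 12 + 24*u)
a = 9
(a*(-28))*p(w(-5, -1), 5) = (9*(-28))*(12 + 24*5) = -252*(12 + 120) = -252*132 = -33264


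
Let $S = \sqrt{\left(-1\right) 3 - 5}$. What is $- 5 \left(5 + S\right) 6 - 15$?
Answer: $-165 - 60 i \sqrt{2} \approx -165.0 - 84.853 i$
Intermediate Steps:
$S = 2 i \sqrt{2}$ ($S = \sqrt{-3 - 5} = \sqrt{-8} = 2 i \sqrt{2} \approx 2.8284 i$)
$- 5 \left(5 + S\right) 6 - 15 = - 5 \left(5 + 2 i \sqrt{2}\right) 6 - 15 = - 5 \left(30 + 12 i \sqrt{2}\right) - 15 = \left(-150 - 60 i \sqrt{2}\right) - 15 = -165 - 60 i \sqrt{2}$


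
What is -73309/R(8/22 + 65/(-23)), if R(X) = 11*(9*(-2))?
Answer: 73309/198 ≈ 370.25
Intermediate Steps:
R(X) = -198 (R(X) = 11*(-18) = -198)
-73309/R(8/22 + 65/(-23)) = -73309/(-198) = -73309*(-1/198) = 73309/198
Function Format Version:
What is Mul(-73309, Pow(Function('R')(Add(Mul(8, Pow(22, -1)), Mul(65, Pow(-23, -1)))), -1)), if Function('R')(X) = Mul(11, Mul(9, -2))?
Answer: Rational(73309, 198) ≈ 370.25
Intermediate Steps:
Function('R')(X) = -198 (Function('R')(X) = Mul(11, -18) = -198)
Mul(-73309, Pow(Function('R')(Add(Mul(8, Pow(22, -1)), Mul(65, Pow(-23, -1)))), -1)) = Mul(-73309, Pow(-198, -1)) = Mul(-73309, Rational(-1, 198)) = Rational(73309, 198)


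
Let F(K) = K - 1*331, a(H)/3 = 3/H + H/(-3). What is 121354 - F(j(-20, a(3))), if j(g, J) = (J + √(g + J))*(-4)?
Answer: 121685 + 8*I*√5 ≈ 1.2169e+5 + 17.889*I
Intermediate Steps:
a(H) = -H + 9/H (a(H) = 3*(3/H + H/(-3)) = 3*(3/H + H*(-⅓)) = 3*(3/H - H/3) = -H + 9/H)
j(g, J) = -4*J - 4*√(J + g) (j(g, J) = (J + √(J + g))*(-4) = -4*J - 4*√(J + g))
F(K) = -331 + K (F(K) = K - 331 = -331 + K)
121354 - F(j(-20, a(3))) = 121354 - (-331 + (-4*(-1*3 + 9/3) - 4*√((-1*3 + 9/3) - 20))) = 121354 - (-331 + (-4*(-3 + 9*(⅓)) - 4*√((-3 + 9*(⅓)) - 20))) = 121354 - (-331 + (-4*(-3 + 3) - 4*√((-3 + 3) - 20))) = 121354 - (-331 + (-4*0 - 4*√(0 - 20))) = 121354 - (-331 + (0 - 8*I*√5)) = 121354 - (-331 - 8*I*√5) = 121354 + (331 + 8*I*√5) = 121685 + 8*I*√5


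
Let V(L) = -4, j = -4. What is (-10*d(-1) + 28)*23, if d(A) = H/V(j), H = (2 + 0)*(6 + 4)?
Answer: 1794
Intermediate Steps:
H = 20 (H = 2*10 = 20)
d(A) = -5 (d(A) = 20/(-4) = 20*(-1/4) = -5)
(-10*d(-1) + 28)*23 = (-10*(-5) + 28)*23 = (50 + 28)*23 = 78*23 = 1794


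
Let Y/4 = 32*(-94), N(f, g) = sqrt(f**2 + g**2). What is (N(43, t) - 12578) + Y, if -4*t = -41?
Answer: -24610 + 13*sqrt(185)/4 ≈ -24566.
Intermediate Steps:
t = 41/4 (t = -1/4*(-41) = 41/4 ≈ 10.250)
Y = -12032 (Y = 4*(32*(-94)) = 4*(-3008) = -12032)
(N(43, t) - 12578) + Y = (sqrt(43**2 + (41/4)**2) - 12578) - 12032 = (sqrt(1849 + 1681/16) - 12578) - 12032 = (sqrt(31265/16) - 12578) - 12032 = (13*sqrt(185)/4 - 12578) - 12032 = (-12578 + 13*sqrt(185)/4) - 12032 = -24610 + 13*sqrt(185)/4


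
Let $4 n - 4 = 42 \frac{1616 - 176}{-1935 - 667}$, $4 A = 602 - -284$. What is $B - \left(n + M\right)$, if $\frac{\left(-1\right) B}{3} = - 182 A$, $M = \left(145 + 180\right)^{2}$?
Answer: $\frac{19929773}{1301} \approx 15319.0$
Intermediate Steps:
$A = \frac{443}{2}$ ($A = \frac{602 - -284}{4} = \frac{602 + 284}{4} = \frac{1}{4} \cdot 886 = \frac{443}{2} \approx 221.5$)
$M = 105625$ ($M = 325^{2} = 105625$)
$B = 120939$ ($B = - 3 \left(\left(-182\right) \frac{443}{2}\right) = \left(-3\right) \left(-40313\right) = 120939$)
$n = - \frac{6259}{1301}$ ($n = 1 + \frac{42 \frac{1616 - 176}{-1935 - 667}}{4} = 1 + \frac{42 \frac{1440}{-2602}}{4} = 1 + \frac{42 \cdot 1440 \left(- \frac{1}{2602}\right)}{4} = 1 + \frac{42 \left(- \frac{720}{1301}\right)}{4} = 1 + \frac{1}{4} \left(- \frac{30240}{1301}\right) = 1 - \frac{7560}{1301} = - \frac{6259}{1301} \approx -4.8109$)
$B - \left(n + M\right) = 120939 - \left(- \frac{6259}{1301} + 105625\right) = 120939 - \frac{137411866}{1301} = \frac{19929773}{1301}$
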